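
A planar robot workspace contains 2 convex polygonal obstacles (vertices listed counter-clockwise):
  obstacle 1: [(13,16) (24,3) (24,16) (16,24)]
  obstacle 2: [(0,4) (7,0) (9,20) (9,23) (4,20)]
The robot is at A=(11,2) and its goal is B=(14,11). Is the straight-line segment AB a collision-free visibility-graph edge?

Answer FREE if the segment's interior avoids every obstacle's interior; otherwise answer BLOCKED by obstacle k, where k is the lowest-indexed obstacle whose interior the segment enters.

FREE

Obstacle 1 [(13,16) (24,3) (24,16) (16,24)]:
  edge (13,16)–(24,3): clear
  edge (24,3)–(24,16): clear
  edge (24,16)–(16,24): clear
  edge (16,24)–(13,16): clear
  midpoint (25/2,13/2) outside
  → clear
Obstacle 2 [(0,4) (7,0) (9,20) (9,23) (4,20)]:
  edge (0,4)–(7,0): clear
  edge (7,0)–(9,20): clear
  edge (9,20)–(9,23): clear
  edge (9,23)–(4,20): clear
  edge (4,20)–(0,4): clear
  midpoint (25/2,13/2) outside
  → clear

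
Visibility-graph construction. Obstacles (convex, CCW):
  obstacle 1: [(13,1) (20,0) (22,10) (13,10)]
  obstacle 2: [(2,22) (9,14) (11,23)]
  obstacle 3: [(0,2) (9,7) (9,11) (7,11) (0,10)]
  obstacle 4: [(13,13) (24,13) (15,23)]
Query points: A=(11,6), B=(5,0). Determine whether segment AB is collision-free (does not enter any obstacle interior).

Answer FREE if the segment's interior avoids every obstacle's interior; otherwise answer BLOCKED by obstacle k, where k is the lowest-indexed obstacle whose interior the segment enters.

Obstacle 1 [(13,1) (20,0) (22,10) (13,10)]:
  edge (13,1)–(20,0): clear
  edge (20,0)–(22,10): clear
  edge (22,10)–(13,10): clear
  edge (13,10)–(13,1): clear
  midpoint (8,3) outside
  → clear
Obstacle 2 [(2,22) (9,14) (11,23)]:
  edge (2,22)–(9,14): clear
  edge (9,14)–(11,23): clear
  edge (11,23)–(2,22): clear
  midpoint (8,3) outside
  → clear
Obstacle 3 [(0,2) (9,7) (9,11) (7,11) (0,10)]:
  edge (0,2)–(9,7): clear
  edge (9,7)–(9,11): clear
  edge (9,11)–(7,11): clear
  edge (7,11)–(0,10): clear
  edge (0,10)–(0,2): clear
  midpoint (8,3) outside
  → clear
Obstacle 4 [(13,13) (24,13) (15,23)]:
  edge (13,13)–(24,13): clear
  edge (24,13)–(15,23): clear
  edge (15,23)–(13,13): clear
  midpoint (8,3) outside
  → clear

FREE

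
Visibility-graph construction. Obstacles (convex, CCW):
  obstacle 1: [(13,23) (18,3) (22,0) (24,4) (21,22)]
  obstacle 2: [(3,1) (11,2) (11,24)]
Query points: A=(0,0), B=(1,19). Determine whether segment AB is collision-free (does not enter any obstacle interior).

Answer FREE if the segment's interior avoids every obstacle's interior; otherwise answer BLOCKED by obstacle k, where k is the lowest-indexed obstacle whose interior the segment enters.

FREE

Obstacle 1 [(13,23) (18,3) (22,0) (24,4) (21,22)]:
  edge (13,23)–(18,3): clear
  edge (18,3)–(22,0): clear
  edge (22,0)–(24,4): clear
  edge (24,4)–(21,22): clear
  edge (21,22)–(13,23): clear
  midpoint (1/2,19/2) outside
  → clear
Obstacle 2 [(3,1) (11,2) (11,24)]:
  edge (3,1)–(11,2): clear
  edge (11,2)–(11,24): clear
  edge (11,24)–(3,1): clear
  midpoint (1/2,19/2) outside
  → clear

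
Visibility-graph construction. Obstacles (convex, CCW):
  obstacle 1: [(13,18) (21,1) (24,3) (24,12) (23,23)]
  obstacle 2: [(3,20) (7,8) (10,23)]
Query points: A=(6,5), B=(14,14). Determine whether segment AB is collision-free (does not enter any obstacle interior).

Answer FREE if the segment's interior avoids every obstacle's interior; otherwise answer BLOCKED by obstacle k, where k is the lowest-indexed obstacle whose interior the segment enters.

Obstacle 1 [(13,18) (21,1) (24,3) (24,12) (23,23)]:
  edge (13,18)–(21,1): clear
  edge (21,1)–(24,3): clear
  edge (24,3)–(24,12): clear
  edge (24,12)–(23,23): clear
  edge (23,23)–(13,18): clear
  midpoint (10,19/2) outside
  → clear
Obstacle 2 [(3,20) (7,8) (10,23)]:
  edge (3,20)–(7,8): clear
  edge (7,8)–(10,23): clear
  edge (10,23)–(3,20): clear
  midpoint (10,19/2) outside
  → clear

FREE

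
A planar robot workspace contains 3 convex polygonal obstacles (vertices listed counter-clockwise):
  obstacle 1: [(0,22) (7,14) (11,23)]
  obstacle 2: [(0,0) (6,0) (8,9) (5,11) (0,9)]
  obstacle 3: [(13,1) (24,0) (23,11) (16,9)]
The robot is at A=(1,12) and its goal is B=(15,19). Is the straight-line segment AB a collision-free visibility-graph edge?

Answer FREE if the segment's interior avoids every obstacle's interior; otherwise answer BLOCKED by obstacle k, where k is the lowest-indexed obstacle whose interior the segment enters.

Obstacle 1 [(0,22) (7,14) (11,23)]:
  edge (0,22)–(7,14): crosses AB
  edge (7,14)–(11,23): crosses AB
  edge (11,23)–(0,22): clear
  → BLOCKED
Obstacle 2 [(0,0) (6,0) (8,9) (5,11) (0,9)]:
  edge (0,0)–(6,0): clear
  edge (6,0)–(8,9): clear
  edge (8,9)–(5,11): clear
  edge (5,11)–(0,9): clear
  edge (0,9)–(0,0): clear
  midpoint (8,31/2) outside
  → clear
Obstacle 3 [(13,1) (24,0) (23,11) (16,9)]:
  edge (13,1)–(24,0): clear
  edge (24,0)–(23,11): clear
  edge (23,11)–(16,9): clear
  edge (16,9)–(13,1): clear
  midpoint (8,31/2) outside
  → clear

BLOCKED by obstacle 1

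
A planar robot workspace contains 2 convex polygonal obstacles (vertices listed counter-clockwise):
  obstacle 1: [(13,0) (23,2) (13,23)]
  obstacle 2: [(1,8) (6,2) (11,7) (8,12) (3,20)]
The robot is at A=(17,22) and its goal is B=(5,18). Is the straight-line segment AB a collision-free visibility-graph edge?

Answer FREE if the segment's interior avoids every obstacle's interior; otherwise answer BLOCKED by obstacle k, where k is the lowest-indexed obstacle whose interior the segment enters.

Obstacle 1 [(13,0) (23,2) (13,23)]:
  edge (13,0)–(23,2): clear
  edge (23,2)–(13,23): crosses AB
  edge (13,23)–(13,0): crosses AB
  → BLOCKED
Obstacle 2 [(1,8) (6,2) (11,7) (8,12) (3,20)]:
  edge (1,8)–(6,2): clear
  edge (6,2)–(11,7): clear
  edge (11,7)–(8,12): clear
  edge (8,12)–(3,20): clear
  edge (3,20)–(1,8): clear
  midpoint (11,20) outside
  → clear

BLOCKED by obstacle 1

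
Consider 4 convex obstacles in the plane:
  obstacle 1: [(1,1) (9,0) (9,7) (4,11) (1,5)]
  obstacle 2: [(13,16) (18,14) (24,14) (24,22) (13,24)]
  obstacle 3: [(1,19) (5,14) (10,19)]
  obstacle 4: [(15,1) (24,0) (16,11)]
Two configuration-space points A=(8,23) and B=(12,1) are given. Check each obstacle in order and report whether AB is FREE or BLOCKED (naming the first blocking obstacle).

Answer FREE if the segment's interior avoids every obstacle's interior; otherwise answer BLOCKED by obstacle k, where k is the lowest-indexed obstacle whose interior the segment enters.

BLOCKED by obstacle 3

Obstacle 1 [(1,1) (9,0) (9,7) (4,11) (1,5)]:
  edge (1,1)–(9,0): clear
  edge (9,0)–(9,7): clear
  edge (9,7)–(4,11): clear
  edge (4,11)–(1,5): clear
  edge (1,5)–(1,1): clear
  midpoint (10,12) outside
  → clear
Obstacle 2 [(13,16) (18,14) (24,14) (24,22) (13,24)]:
  edge (13,16)–(18,14): clear
  edge (18,14)–(24,14): clear
  edge (24,14)–(24,22): clear
  edge (24,22)–(13,24): clear
  edge (13,24)–(13,16): clear
  midpoint (10,12) outside
  → clear
Obstacle 3 [(1,19) (5,14) (10,19)]:
  edge (1,19)–(5,14): clear
  edge (5,14)–(10,19): crosses AB
  edge (10,19)–(1,19): crosses AB
  → BLOCKED
Obstacle 4 [(15,1) (24,0) (16,11)]:
  edge (15,1)–(24,0): clear
  edge (24,0)–(16,11): clear
  edge (16,11)–(15,1): clear
  midpoint (10,12) outside
  → clear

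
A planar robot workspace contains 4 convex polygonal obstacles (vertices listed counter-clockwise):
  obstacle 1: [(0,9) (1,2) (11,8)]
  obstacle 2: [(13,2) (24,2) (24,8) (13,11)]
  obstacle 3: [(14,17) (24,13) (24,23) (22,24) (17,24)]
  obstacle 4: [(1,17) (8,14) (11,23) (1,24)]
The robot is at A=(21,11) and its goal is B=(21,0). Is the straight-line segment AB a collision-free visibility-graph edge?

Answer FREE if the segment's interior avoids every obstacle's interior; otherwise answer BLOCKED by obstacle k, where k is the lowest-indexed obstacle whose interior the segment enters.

Obstacle 1 [(0,9) (1,2) (11,8)]:
  edge (0,9)–(1,2): clear
  edge (1,2)–(11,8): clear
  edge (11,8)–(0,9): clear
  midpoint (21,11/2) outside
  → clear
Obstacle 2 [(13,2) (24,2) (24,8) (13,11)]:
  edge (13,2)–(24,2): crosses AB
  edge (24,2)–(24,8): clear
  edge (24,8)–(13,11): crosses AB
  edge (13,11)–(13,2): clear
  → BLOCKED
Obstacle 3 [(14,17) (24,13) (24,23) (22,24) (17,24)]:
  edge (14,17)–(24,13): clear
  edge (24,13)–(24,23): clear
  edge (24,23)–(22,24): clear
  edge (22,24)–(17,24): clear
  edge (17,24)–(14,17): clear
  midpoint (21,11/2) outside
  → clear
Obstacle 4 [(1,17) (8,14) (11,23) (1,24)]:
  edge (1,17)–(8,14): clear
  edge (8,14)–(11,23): clear
  edge (11,23)–(1,24): clear
  edge (1,24)–(1,17): clear
  midpoint (21,11/2) outside
  → clear

BLOCKED by obstacle 2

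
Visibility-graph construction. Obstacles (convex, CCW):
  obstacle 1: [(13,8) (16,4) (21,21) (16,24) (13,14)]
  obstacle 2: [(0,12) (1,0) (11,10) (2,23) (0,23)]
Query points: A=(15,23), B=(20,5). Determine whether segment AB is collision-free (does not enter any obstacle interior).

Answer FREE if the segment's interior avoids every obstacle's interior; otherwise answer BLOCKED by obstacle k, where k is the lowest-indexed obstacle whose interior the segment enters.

Obstacle 1 [(13,8) (16,4) (21,21) (16,24) (13,14)]:
  edge (13,8)–(16,4): clear
  edge (16,4)–(21,21): crosses AB
  edge (21,21)–(16,24): clear
  edge (16,24)–(13,14): crosses AB
  edge (13,14)–(13,8): clear
  → BLOCKED
Obstacle 2 [(0,12) (1,0) (11,10) (2,23) (0,23)]:
  edge (0,12)–(1,0): clear
  edge (1,0)–(11,10): clear
  edge (11,10)–(2,23): clear
  edge (2,23)–(0,23): clear
  edge (0,23)–(0,12): clear
  midpoint (35/2,14) outside
  → clear

BLOCKED by obstacle 1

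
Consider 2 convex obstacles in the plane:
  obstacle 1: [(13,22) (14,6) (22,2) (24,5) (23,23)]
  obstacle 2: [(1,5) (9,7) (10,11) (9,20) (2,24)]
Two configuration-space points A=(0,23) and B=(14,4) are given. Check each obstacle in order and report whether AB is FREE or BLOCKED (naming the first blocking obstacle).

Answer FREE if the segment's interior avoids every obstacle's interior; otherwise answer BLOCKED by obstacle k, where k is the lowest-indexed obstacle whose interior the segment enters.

Obstacle 1 [(13,22) (14,6) (22,2) (24,5) (23,23)]:
  edge (13,22)–(14,6): clear
  edge (14,6)–(22,2): clear
  edge (22,2)–(24,5): clear
  edge (24,5)–(23,23): clear
  edge (23,23)–(13,22): clear
  midpoint (7,27/2) outside
  → clear
Obstacle 2 [(1,5) (9,7) (10,11) (9,20) (2,24)]:
  edge (1,5)–(9,7): clear
  edge (9,7)–(10,11): crosses AB
  edge (10,11)–(9,20): clear
  edge (9,20)–(2,24): clear
  edge (2,24)–(1,5): crosses AB
  → BLOCKED

BLOCKED by obstacle 2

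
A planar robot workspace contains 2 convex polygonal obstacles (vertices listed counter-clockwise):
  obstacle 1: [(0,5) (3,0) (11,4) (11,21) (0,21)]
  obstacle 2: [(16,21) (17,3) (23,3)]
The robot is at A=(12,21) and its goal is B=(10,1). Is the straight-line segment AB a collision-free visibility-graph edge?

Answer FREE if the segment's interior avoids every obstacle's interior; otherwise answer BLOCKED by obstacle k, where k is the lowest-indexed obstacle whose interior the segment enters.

Obstacle 1 [(0,5) (3,0) (11,4) (11,21) (0,21)]:
  edge (0,5)–(3,0): clear
  edge (3,0)–(11,4): crosses AB
  edge (11,4)–(11,21): crosses AB
  edge (11,21)–(0,21): clear
  edge (0,21)–(0,5): clear
  → BLOCKED
Obstacle 2 [(16,21) (17,3) (23,3)]:
  edge (16,21)–(17,3): clear
  edge (17,3)–(23,3): clear
  edge (23,3)–(16,21): clear
  midpoint (11,11) outside
  → clear

BLOCKED by obstacle 1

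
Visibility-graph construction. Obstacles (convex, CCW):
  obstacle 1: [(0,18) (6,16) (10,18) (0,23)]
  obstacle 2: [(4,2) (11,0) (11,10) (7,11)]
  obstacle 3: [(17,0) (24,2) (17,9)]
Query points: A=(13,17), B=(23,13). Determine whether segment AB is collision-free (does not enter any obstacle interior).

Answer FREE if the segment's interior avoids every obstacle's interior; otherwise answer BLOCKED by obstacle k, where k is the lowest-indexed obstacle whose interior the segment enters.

Obstacle 1 [(0,18) (6,16) (10,18) (0,23)]:
  edge (0,18)–(6,16): clear
  edge (6,16)–(10,18): clear
  edge (10,18)–(0,23): clear
  edge (0,23)–(0,18): clear
  midpoint (18,15) outside
  → clear
Obstacle 2 [(4,2) (11,0) (11,10) (7,11)]:
  edge (4,2)–(11,0): clear
  edge (11,0)–(11,10): clear
  edge (11,10)–(7,11): clear
  edge (7,11)–(4,2): clear
  midpoint (18,15) outside
  → clear
Obstacle 3 [(17,0) (24,2) (17,9)]:
  edge (17,0)–(24,2): clear
  edge (24,2)–(17,9): clear
  edge (17,9)–(17,0): clear
  midpoint (18,15) outside
  → clear

FREE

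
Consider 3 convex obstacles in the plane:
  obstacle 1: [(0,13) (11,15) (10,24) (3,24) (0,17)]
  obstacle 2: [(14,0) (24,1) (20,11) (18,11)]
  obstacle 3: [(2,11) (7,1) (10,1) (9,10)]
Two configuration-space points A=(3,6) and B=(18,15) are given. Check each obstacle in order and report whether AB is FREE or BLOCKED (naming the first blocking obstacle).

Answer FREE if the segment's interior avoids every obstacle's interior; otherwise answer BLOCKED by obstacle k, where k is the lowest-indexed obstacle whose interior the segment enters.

Obstacle 1 [(0,13) (11,15) (10,24) (3,24) (0,17)]:
  edge (0,13)–(11,15): clear
  edge (11,15)–(10,24): clear
  edge (10,24)–(3,24): clear
  edge (3,24)–(0,17): clear
  edge (0,17)–(0,13): clear
  midpoint (21/2,21/2) outside
  → clear
Obstacle 2 [(14,0) (24,1) (20,11) (18,11)]:
  edge (14,0)–(24,1): clear
  edge (24,1)–(20,11): clear
  edge (20,11)–(18,11): clear
  edge (18,11)–(14,0): clear
  midpoint (21/2,21/2) outside
  → clear
Obstacle 3 [(2,11) (7,1) (10,1) (9,10)]:
  edge (2,11)–(7,1): crosses AB
  edge (7,1)–(10,1): clear
  edge (10,1)–(9,10): crosses AB
  edge (9,10)–(2,11): clear
  → BLOCKED

BLOCKED by obstacle 3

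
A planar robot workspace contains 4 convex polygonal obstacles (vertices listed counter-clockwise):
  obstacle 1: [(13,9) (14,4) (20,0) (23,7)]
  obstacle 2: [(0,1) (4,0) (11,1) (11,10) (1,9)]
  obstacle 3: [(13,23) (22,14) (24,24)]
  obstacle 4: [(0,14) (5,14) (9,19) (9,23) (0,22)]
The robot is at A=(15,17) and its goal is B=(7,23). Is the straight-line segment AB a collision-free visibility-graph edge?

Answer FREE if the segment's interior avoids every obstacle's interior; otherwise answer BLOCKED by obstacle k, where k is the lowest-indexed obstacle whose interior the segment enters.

Obstacle 1 [(13,9) (14,4) (20,0) (23,7)]:
  edge (13,9)–(14,4): clear
  edge (14,4)–(20,0): clear
  edge (20,0)–(23,7): clear
  edge (23,7)–(13,9): clear
  midpoint (11,20) outside
  → clear
Obstacle 2 [(0,1) (4,0) (11,1) (11,10) (1,9)]:
  edge (0,1)–(4,0): clear
  edge (4,0)–(11,1): clear
  edge (11,1)–(11,10): clear
  edge (11,10)–(1,9): clear
  edge (1,9)–(0,1): clear
  midpoint (11,20) outside
  → clear
Obstacle 3 [(13,23) (22,14) (24,24)]:
  edge (13,23)–(22,14): clear
  edge (22,14)–(24,24): clear
  edge (24,24)–(13,23): clear
  midpoint (11,20) outside
  → clear
Obstacle 4 [(0,14) (5,14) (9,19) (9,23) (0,22)]:
  edge (0,14)–(5,14): clear
  edge (5,14)–(9,19): clear
  edge (9,19)–(9,23): crosses AB
  edge (9,23)–(0,22): crosses AB
  edge (0,22)–(0,14): clear
  → BLOCKED

BLOCKED by obstacle 4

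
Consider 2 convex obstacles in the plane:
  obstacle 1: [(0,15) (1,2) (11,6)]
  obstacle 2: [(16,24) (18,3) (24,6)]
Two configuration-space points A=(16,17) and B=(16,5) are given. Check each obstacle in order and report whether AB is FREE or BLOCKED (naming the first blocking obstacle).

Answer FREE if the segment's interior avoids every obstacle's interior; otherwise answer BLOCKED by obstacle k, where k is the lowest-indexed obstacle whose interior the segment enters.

FREE

Obstacle 1 [(0,15) (1,2) (11,6)]:
  edge (0,15)–(1,2): clear
  edge (1,2)–(11,6): clear
  edge (11,6)–(0,15): clear
  midpoint (16,11) outside
  → clear
Obstacle 2 [(16,24) (18,3) (24,6)]:
  edge (16,24)–(18,3): clear
  edge (18,3)–(24,6): clear
  edge (24,6)–(16,24): clear
  midpoint (16,11) outside
  → clear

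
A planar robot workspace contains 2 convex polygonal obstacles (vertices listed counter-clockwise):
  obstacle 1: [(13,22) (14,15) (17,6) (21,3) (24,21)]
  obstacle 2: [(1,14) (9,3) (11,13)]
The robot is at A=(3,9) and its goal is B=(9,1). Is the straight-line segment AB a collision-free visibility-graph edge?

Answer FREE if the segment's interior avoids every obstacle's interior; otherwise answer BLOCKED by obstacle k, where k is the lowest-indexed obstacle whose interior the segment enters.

Obstacle 1 [(13,22) (14,15) (17,6) (21,3) (24,21)]:
  edge (13,22)–(14,15): clear
  edge (14,15)–(17,6): clear
  edge (17,6)–(21,3): clear
  edge (21,3)–(24,21): clear
  edge (24,21)–(13,22): clear
  midpoint (6,5) outside
  → clear
Obstacle 2 [(1,14) (9,3) (11,13)]:
  edge (1,14)–(9,3): clear
  edge (9,3)–(11,13): clear
  edge (11,13)–(1,14): clear
  midpoint (6,5) outside
  → clear

FREE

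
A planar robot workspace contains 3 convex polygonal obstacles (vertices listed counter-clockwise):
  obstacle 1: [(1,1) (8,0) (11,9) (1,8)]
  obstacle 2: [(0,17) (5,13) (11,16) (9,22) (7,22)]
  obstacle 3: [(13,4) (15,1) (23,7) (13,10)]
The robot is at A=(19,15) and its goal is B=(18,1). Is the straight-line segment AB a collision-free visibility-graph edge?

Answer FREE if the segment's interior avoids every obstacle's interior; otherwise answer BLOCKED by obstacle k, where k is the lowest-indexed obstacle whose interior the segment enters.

Obstacle 1 [(1,1) (8,0) (11,9) (1,8)]:
  edge (1,1)–(8,0): clear
  edge (8,0)–(11,9): clear
  edge (11,9)–(1,8): clear
  edge (1,8)–(1,1): clear
  midpoint (37/2,8) outside
  → clear
Obstacle 2 [(0,17) (5,13) (11,16) (9,22) (7,22)]:
  edge (0,17)–(5,13): clear
  edge (5,13)–(11,16): clear
  edge (11,16)–(9,22): clear
  edge (9,22)–(7,22): clear
  edge (7,22)–(0,17): clear
  midpoint (37/2,8) outside
  → clear
Obstacle 3 [(13,4) (15,1) (23,7) (13,10)]:
  edge (13,4)–(15,1): clear
  edge (15,1)–(23,7): crosses AB
  edge (23,7)–(13,10): crosses AB
  edge (13,10)–(13,4): clear
  → BLOCKED

BLOCKED by obstacle 3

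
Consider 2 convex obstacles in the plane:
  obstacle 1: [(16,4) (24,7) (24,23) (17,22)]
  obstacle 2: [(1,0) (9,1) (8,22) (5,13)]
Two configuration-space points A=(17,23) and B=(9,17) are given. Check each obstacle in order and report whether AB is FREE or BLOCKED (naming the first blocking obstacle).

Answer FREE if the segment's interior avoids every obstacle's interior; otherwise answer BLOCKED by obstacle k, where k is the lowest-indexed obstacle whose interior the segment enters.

FREE

Obstacle 1 [(16,4) (24,7) (24,23) (17,22)]:
  edge (16,4)–(24,7): clear
  edge (24,7)–(24,23): clear
  edge (24,23)–(17,22): clear
  edge (17,22)–(16,4): clear
  midpoint (13,20) outside
  → clear
Obstacle 2 [(1,0) (9,1) (8,22) (5,13)]:
  edge (1,0)–(9,1): clear
  edge (9,1)–(8,22): clear
  edge (8,22)–(5,13): clear
  edge (5,13)–(1,0): clear
  midpoint (13,20) outside
  → clear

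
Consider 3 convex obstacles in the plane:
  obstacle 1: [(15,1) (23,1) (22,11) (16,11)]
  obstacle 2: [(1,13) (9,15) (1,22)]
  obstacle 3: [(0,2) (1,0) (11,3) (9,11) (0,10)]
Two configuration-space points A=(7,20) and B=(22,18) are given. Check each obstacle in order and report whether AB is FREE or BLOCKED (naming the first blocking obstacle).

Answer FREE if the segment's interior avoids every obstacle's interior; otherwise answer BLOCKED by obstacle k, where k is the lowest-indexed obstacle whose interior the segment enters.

FREE

Obstacle 1 [(15,1) (23,1) (22,11) (16,11)]:
  edge (15,1)–(23,1): clear
  edge (23,1)–(22,11): clear
  edge (22,11)–(16,11): clear
  edge (16,11)–(15,1): clear
  midpoint (29/2,19) outside
  → clear
Obstacle 2 [(1,13) (9,15) (1,22)]:
  edge (1,13)–(9,15): clear
  edge (9,15)–(1,22): clear
  edge (1,22)–(1,13): clear
  midpoint (29/2,19) outside
  → clear
Obstacle 3 [(0,2) (1,0) (11,3) (9,11) (0,10)]:
  edge (0,2)–(1,0): clear
  edge (1,0)–(11,3): clear
  edge (11,3)–(9,11): clear
  edge (9,11)–(0,10): clear
  edge (0,10)–(0,2): clear
  midpoint (29/2,19) outside
  → clear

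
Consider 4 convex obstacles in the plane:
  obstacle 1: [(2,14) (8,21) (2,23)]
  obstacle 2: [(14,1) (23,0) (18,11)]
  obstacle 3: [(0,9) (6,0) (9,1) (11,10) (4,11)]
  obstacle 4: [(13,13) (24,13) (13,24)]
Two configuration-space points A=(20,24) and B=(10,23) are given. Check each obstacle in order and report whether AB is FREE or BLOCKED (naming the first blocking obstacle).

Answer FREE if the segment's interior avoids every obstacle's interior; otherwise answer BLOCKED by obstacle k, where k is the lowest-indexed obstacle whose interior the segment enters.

BLOCKED by obstacle 4

Obstacle 1 [(2,14) (8,21) (2,23)]:
  edge (2,14)–(8,21): clear
  edge (8,21)–(2,23): clear
  edge (2,23)–(2,14): clear
  midpoint (15,47/2) outside
  → clear
Obstacle 2 [(14,1) (23,0) (18,11)]:
  edge (14,1)–(23,0): clear
  edge (23,0)–(18,11): clear
  edge (18,11)–(14,1): clear
  midpoint (15,47/2) outside
  → clear
Obstacle 3 [(0,9) (6,0) (9,1) (11,10) (4,11)]:
  edge (0,9)–(6,0): clear
  edge (6,0)–(9,1): clear
  edge (9,1)–(11,10): clear
  edge (11,10)–(4,11): clear
  edge (4,11)–(0,9): clear
  midpoint (15,47/2) outside
  → clear
Obstacle 4 [(13,13) (24,13) (13,24)]:
  edge (13,13)–(24,13): clear
  edge (24,13)–(13,24): crosses AB
  edge (13,24)–(13,13): crosses AB
  → BLOCKED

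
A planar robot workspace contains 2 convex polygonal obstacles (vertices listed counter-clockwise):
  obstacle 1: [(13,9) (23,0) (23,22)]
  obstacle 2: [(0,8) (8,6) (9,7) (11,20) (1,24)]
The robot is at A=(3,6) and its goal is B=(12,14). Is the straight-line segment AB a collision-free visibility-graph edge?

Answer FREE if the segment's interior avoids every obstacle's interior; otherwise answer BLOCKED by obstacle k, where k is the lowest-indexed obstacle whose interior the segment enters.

BLOCKED by obstacle 2

Obstacle 1 [(13,9) (23,0) (23,22)]:
  edge (13,9)–(23,0): clear
  edge (23,0)–(23,22): clear
  edge (23,22)–(13,9): clear
  midpoint (15/2,10) outside
  → clear
Obstacle 2 [(0,8) (8,6) (9,7) (11,20) (1,24)]:
  edge (0,8)–(8,6): crosses AB
  edge (8,6)–(9,7): clear
  edge (9,7)–(11,20): crosses AB
  edge (11,20)–(1,24): clear
  edge (1,24)–(0,8): clear
  → BLOCKED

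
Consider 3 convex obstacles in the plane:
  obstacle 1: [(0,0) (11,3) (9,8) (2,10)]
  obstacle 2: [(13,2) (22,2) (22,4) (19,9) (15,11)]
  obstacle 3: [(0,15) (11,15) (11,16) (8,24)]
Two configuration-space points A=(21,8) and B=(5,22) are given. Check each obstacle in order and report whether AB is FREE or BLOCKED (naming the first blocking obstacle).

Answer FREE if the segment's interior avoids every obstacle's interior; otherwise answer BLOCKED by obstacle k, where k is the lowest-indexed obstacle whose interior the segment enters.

Obstacle 1 [(0,0) (11,3) (9,8) (2,10)]:
  edge (0,0)–(11,3): clear
  edge (11,3)–(9,8): clear
  edge (9,8)–(2,10): clear
  edge (2,10)–(0,0): clear
  midpoint (13,15) outside
  → clear
Obstacle 2 [(13,2) (22,2) (22,4) (19,9) (15,11)]:
  edge (13,2)–(22,2): clear
  edge (22,2)–(22,4): clear
  edge (22,4)–(19,9): clear
  edge (19,9)–(15,11): clear
  edge (15,11)–(13,2): clear
  midpoint (13,15) outside
  → clear
Obstacle 3 [(0,15) (11,15) (11,16) (8,24)]:
  edge (0,15)–(11,15): clear
  edge (11,15)–(11,16): clear
  edge (11,16)–(8,24): crosses AB
  edge (8,24)–(0,15): crosses AB
  → BLOCKED

BLOCKED by obstacle 3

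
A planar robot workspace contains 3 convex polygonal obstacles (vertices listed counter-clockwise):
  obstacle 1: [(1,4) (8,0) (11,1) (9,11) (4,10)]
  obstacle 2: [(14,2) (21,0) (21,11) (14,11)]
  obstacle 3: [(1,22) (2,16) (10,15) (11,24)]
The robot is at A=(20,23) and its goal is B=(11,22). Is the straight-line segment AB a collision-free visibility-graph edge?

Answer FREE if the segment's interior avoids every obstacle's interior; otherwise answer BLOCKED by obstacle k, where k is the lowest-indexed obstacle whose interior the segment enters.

Obstacle 1 [(1,4) (8,0) (11,1) (9,11) (4,10)]:
  edge (1,4)–(8,0): clear
  edge (8,0)–(11,1): clear
  edge (11,1)–(9,11): clear
  edge (9,11)–(4,10): clear
  edge (4,10)–(1,4): clear
  midpoint (31/2,45/2) outside
  → clear
Obstacle 2 [(14,2) (21,0) (21,11) (14,11)]:
  edge (14,2)–(21,0): clear
  edge (21,0)–(21,11): clear
  edge (21,11)–(14,11): clear
  edge (14,11)–(14,2): clear
  midpoint (31/2,45/2) outside
  → clear
Obstacle 3 [(1,22) (2,16) (10,15) (11,24)]:
  edge (1,22)–(2,16): clear
  edge (2,16)–(10,15): clear
  edge (10,15)–(11,24): clear
  edge (11,24)–(1,22): clear
  midpoint (31/2,45/2) outside
  → clear

FREE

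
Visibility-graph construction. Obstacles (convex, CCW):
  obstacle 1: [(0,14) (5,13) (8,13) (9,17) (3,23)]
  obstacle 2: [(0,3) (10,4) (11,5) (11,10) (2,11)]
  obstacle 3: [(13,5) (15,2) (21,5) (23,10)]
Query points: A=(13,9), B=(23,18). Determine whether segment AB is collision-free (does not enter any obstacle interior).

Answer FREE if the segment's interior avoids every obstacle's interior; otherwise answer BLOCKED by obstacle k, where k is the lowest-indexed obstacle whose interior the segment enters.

Obstacle 1 [(0,14) (5,13) (8,13) (9,17) (3,23)]:
  edge (0,14)–(5,13): clear
  edge (5,13)–(8,13): clear
  edge (8,13)–(9,17): clear
  edge (9,17)–(3,23): clear
  edge (3,23)–(0,14): clear
  midpoint (18,27/2) outside
  → clear
Obstacle 2 [(0,3) (10,4) (11,5) (11,10) (2,11)]:
  edge (0,3)–(10,4): clear
  edge (10,4)–(11,5): clear
  edge (11,5)–(11,10): clear
  edge (11,10)–(2,11): clear
  edge (2,11)–(0,3): clear
  midpoint (18,27/2) outside
  → clear
Obstacle 3 [(13,5) (15,2) (21,5) (23,10)]:
  edge (13,5)–(15,2): clear
  edge (15,2)–(21,5): clear
  edge (21,5)–(23,10): clear
  edge (23,10)–(13,5): clear
  midpoint (18,27/2) outside
  → clear

FREE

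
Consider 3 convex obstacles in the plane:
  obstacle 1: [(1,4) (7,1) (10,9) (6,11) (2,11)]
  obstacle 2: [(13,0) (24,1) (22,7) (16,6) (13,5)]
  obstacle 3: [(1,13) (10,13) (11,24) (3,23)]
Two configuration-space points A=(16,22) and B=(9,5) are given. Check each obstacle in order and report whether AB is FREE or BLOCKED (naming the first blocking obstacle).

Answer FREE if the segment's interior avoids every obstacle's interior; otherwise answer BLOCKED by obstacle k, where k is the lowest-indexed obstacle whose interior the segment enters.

FREE

Obstacle 1 [(1,4) (7,1) (10,9) (6,11) (2,11)]:
  edge (1,4)–(7,1): clear
  edge (7,1)–(10,9): clear
  edge (10,9)–(6,11): clear
  edge (6,11)–(2,11): clear
  edge (2,11)–(1,4): clear
  midpoint (25/2,27/2) outside
  → clear
Obstacle 2 [(13,0) (24,1) (22,7) (16,6) (13,5)]:
  edge (13,0)–(24,1): clear
  edge (24,1)–(22,7): clear
  edge (22,7)–(16,6): clear
  edge (16,6)–(13,5): clear
  edge (13,5)–(13,0): clear
  midpoint (25/2,27/2) outside
  → clear
Obstacle 3 [(1,13) (10,13) (11,24) (3,23)]:
  edge (1,13)–(10,13): clear
  edge (10,13)–(11,24): clear
  edge (11,24)–(3,23): clear
  edge (3,23)–(1,13): clear
  midpoint (25/2,27/2) outside
  → clear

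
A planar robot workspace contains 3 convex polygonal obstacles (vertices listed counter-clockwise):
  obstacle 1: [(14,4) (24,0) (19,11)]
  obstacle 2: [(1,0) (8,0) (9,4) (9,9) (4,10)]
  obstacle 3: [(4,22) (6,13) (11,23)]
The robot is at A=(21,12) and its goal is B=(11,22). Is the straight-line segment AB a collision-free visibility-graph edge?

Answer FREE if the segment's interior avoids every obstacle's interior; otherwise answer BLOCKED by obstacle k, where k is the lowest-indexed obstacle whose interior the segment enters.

FREE

Obstacle 1 [(14,4) (24,0) (19,11)]:
  edge (14,4)–(24,0): clear
  edge (24,0)–(19,11): clear
  edge (19,11)–(14,4): clear
  midpoint (16,17) outside
  → clear
Obstacle 2 [(1,0) (8,0) (9,4) (9,9) (4,10)]:
  edge (1,0)–(8,0): clear
  edge (8,0)–(9,4): clear
  edge (9,4)–(9,9): clear
  edge (9,9)–(4,10): clear
  edge (4,10)–(1,0): clear
  midpoint (16,17) outside
  → clear
Obstacle 3 [(4,22) (6,13) (11,23)]:
  edge (4,22)–(6,13): clear
  edge (6,13)–(11,23): clear
  edge (11,23)–(4,22): clear
  midpoint (16,17) outside
  → clear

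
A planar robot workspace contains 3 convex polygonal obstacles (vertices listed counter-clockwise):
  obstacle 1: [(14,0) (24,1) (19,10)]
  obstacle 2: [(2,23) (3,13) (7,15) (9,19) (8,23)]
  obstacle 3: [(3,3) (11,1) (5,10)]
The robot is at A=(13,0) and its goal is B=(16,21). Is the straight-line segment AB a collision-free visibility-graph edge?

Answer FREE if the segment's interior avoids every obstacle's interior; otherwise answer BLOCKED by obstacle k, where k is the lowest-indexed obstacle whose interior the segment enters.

Obstacle 1 [(14,0) (24,1) (19,10)]:
  edge (14,0)–(24,1): clear
  edge (24,1)–(19,10): clear
  edge (19,10)–(14,0): clear
  midpoint (29/2,21/2) outside
  → clear
Obstacle 2 [(2,23) (3,13) (7,15) (9,19) (8,23)]:
  edge (2,23)–(3,13): clear
  edge (3,13)–(7,15): clear
  edge (7,15)–(9,19): clear
  edge (9,19)–(8,23): clear
  edge (8,23)–(2,23): clear
  midpoint (29/2,21/2) outside
  → clear
Obstacle 3 [(3,3) (11,1) (5,10)]:
  edge (3,3)–(11,1): clear
  edge (11,1)–(5,10): clear
  edge (5,10)–(3,3): clear
  midpoint (29/2,21/2) outside
  → clear

FREE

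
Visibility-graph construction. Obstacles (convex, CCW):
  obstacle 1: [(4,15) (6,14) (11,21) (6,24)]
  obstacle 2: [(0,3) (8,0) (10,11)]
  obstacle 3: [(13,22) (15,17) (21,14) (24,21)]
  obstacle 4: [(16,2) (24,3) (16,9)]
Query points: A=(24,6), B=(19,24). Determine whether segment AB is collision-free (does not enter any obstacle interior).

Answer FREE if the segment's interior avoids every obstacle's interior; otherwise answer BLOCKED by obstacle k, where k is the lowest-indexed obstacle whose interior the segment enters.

Obstacle 1 [(4,15) (6,14) (11,21) (6,24)]:
  edge (4,15)–(6,14): clear
  edge (6,14)–(11,21): clear
  edge (11,21)–(6,24): clear
  edge (6,24)–(4,15): clear
  midpoint (43/2,15) outside
  → clear
Obstacle 2 [(0,3) (8,0) (10,11)]:
  edge (0,3)–(8,0): clear
  edge (8,0)–(10,11): clear
  edge (10,11)–(0,3): clear
  midpoint (43/2,15) outside
  → clear
Obstacle 3 [(13,22) (15,17) (21,14) (24,21)]:
  edge (13,22)–(15,17): clear
  edge (15,17)–(21,14): clear
  edge (21,14)–(24,21): crosses AB
  edge (24,21)–(13,22): crosses AB
  → BLOCKED
Obstacle 4 [(16,2) (24,3) (16,9)]:
  edge (16,2)–(24,3): clear
  edge (24,3)–(16,9): clear
  edge (16,9)–(16,2): clear
  midpoint (43/2,15) outside
  → clear

BLOCKED by obstacle 3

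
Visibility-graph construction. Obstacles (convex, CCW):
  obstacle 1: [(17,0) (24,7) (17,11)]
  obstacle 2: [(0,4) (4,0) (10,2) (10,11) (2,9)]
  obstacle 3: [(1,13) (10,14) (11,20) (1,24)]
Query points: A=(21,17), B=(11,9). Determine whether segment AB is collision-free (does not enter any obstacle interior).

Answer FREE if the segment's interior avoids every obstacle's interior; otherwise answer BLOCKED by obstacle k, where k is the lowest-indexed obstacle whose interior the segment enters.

FREE

Obstacle 1 [(17,0) (24,7) (17,11)]:
  edge (17,0)–(24,7): clear
  edge (24,7)–(17,11): clear
  edge (17,11)–(17,0): clear
  midpoint (16,13) outside
  → clear
Obstacle 2 [(0,4) (4,0) (10,2) (10,11) (2,9)]:
  edge (0,4)–(4,0): clear
  edge (4,0)–(10,2): clear
  edge (10,2)–(10,11): clear
  edge (10,11)–(2,9): clear
  edge (2,9)–(0,4): clear
  midpoint (16,13) outside
  → clear
Obstacle 3 [(1,13) (10,14) (11,20) (1,24)]:
  edge (1,13)–(10,14): clear
  edge (10,14)–(11,20): clear
  edge (11,20)–(1,24): clear
  edge (1,24)–(1,13): clear
  midpoint (16,13) outside
  → clear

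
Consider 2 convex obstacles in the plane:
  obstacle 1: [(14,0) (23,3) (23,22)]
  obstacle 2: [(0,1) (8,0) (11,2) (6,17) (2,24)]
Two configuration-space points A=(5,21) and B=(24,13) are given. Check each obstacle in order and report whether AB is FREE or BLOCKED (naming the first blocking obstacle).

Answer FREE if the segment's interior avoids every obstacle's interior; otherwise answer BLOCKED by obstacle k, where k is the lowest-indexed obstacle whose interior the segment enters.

BLOCKED by obstacle 1

Obstacle 1 [(14,0) (23,3) (23,22)]:
  edge (14,0)–(23,3): clear
  edge (23,3)–(23,22): crosses AB
  edge (23,22)–(14,0): crosses AB
  → BLOCKED
Obstacle 2 [(0,1) (8,0) (11,2) (6,17) (2,24)]:
  edge (0,1)–(8,0): clear
  edge (8,0)–(11,2): clear
  edge (11,2)–(6,17): clear
  edge (6,17)–(2,24): clear
  edge (2,24)–(0,1): clear
  midpoint (29/2,17) outside
  → clear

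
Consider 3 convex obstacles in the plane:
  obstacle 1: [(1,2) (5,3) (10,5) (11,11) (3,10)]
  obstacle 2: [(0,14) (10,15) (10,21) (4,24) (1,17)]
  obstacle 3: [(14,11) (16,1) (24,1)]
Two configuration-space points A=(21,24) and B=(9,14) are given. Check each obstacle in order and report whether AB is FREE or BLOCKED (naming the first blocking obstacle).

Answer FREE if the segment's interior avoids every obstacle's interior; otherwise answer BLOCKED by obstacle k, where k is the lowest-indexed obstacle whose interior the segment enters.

Obstacle 1 [(1,2) (5,3) (10,5) (11,11) (3,10)]:
  edge (1,2)–(5,3): clear
  edge (5,3)–(10,5): clear
  edge (10,5)–(11,11): clear
  edge (11,11)–(3,10): clear
  edge (3,10)–(1,2): clear
  midpoint (15,19) outside
  → clear
Obstacle 2 [(0,14) (10,15) (10,21) (4,24) (1,17)]:
  edge (0,14)–(10,15): clear
  edge (10,15)–(10,21): clear
  edge (10,21)–(4,24): clear
  edge (4,24)–(1,17): clear
  edge (1,17)–(0,14): clear
  midpoint (15,19) outside
  → clear
Obstacle 3 [(14,11) (16,1) (24,1)]:
  edge (14,11)–(16,1): clear
  edge (16,1)–(24,1): clear
  edge (24,1)–(14,11): clear
  midpoint (15,19) outside
  → clear

FREE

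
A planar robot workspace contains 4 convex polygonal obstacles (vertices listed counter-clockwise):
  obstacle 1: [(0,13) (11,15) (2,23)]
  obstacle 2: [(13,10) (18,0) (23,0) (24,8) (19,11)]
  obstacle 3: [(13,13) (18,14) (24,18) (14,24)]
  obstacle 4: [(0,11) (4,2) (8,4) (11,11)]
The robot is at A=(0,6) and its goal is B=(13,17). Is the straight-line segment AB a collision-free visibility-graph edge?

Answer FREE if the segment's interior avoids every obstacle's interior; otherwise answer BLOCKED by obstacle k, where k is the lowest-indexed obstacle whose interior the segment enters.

Obstacle 1 [(0,13) (11,15) (2,23)]:
  edge (0,13)–(11,15): crosses AB
  edge (11,15)–(2,23): crosses AB
  edge (2,23)–(0,13): clear
  → BLOCKED
Obstacle 2 [(13,10) (18,0) (23,0) (24,8) (19,11)]:
  edge (13,10)–(18,0): clear
  edge (18,0)–(23,0): clear
  edge (23,0)–(24,8): clear
  edge (24,8)–(19,11): clear
  edge (19,11)–(13,10): clear
  midpoint (13/2,23/2) outside
  → clear
Obstacle 3 [(13,13) (18,14) (24,18) (14,24)]:
  edge (13,13)–(18,14): clear
  edge (18,14)–(24,18): clear
  edge (24,18)–(14,24): clear
  edge (14,24)–(13,13): clear
  midpoint (13/2,23/2) outside
  → clear
Obstacle 4 [(0,11) (4,2) (8,4) (11,11)]:
  edge (0,11)–(4,2): crosses AB
  edge (4,2)–(8,4): clear
  edge (8,4)–(11,11): clear
  edge (11,11)–(0,11): crosses AB
  → BLOCKED

BLOCKED by obstacle 1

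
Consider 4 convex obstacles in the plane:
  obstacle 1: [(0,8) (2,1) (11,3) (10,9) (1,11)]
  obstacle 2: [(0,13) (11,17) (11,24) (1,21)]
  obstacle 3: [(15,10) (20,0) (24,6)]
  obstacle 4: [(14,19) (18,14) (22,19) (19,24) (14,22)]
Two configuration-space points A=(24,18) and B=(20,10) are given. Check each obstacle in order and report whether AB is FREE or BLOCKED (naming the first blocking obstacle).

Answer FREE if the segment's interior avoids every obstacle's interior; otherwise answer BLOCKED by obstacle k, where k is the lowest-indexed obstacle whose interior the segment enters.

Obstacle 1 [(0,8) (2,1) (11,3) (10,9) (1,11)]:
  edge (0,8)–(2,1): clear
  edge (2,1)–(11,3): clear
  edge (11,3)–(10,9): clear
  edge (10,9)–(1,11): clear
  edge (1,11)–(0,8): clear
  midpoint (22,14) outside
  → clear
Obstacle 2 [(0,13) (11,17) (11,24) (1,21)]:
  edge (0,13)–(11,17): clear
  edge (11,17)–(11,24): clear
  edge (11,24)–(1,21): clear
  edge (1,21)–(0,13): clear
  midpoint (22,14) outside
  → clear
Obstacle 3 [(15,10) (20,0) (24,6)]:
  edge (15,10)–(20,0): clear
  edge (20,0)–(24,6): clear
  edge (24,6)–(15,10): clear
  midpoint (22,14) outside
  → clear
Obstacle 4 [(14,19) (18,14) (22,19) (19,24) (14,22)]:
  edge (14,19)–(18,14): clear
  edge (18,14)–(22,19): clear
  edge (22,19)–(19,24): clear
  edge (19,24)–(14,22): clear
  edge (14,22)–(14,19): clear
  midpoint (22,14) outside
  → clear

FREE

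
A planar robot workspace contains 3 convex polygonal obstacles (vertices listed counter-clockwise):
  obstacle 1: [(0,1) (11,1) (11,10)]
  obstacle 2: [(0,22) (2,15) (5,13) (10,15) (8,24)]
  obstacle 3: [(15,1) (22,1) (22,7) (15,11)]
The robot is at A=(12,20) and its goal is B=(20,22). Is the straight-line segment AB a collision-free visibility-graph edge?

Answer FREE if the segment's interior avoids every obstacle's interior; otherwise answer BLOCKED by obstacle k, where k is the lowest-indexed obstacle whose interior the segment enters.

Obstacle 1 [(0,1) (11,1) (11,10)]:
  edge (0,1)–(11,1): clear
  edge (11,1)–(11,10): clear
  edge (11,10)–(0,1): clear
  midpoint (16,21) outside
  → clear
Obstacle 2 [(0,22) (2,15) (5,13) (10,15) (8,24)]:
  edge (0,22)–(2,15): clear
  edge (2,15)–(5,13): clear
  edge (5,13)–(10,15): clear
  edge (10,15)–(8,24): clear
  edge (8,24)–(0,22): clear
  midpoint (16,21) outside
  → clear
Obstacle 3 [(15,1) (22,1) (22,7) (15,11)]:
  edge (15,1)–(22,1): clear
  edge (22,1)–(22,7): clear
  edge (22,7)–(15,11): clear
  edge (15,11)–(15,1): clear
  midpoint (16,21) outside
  → clear

FREE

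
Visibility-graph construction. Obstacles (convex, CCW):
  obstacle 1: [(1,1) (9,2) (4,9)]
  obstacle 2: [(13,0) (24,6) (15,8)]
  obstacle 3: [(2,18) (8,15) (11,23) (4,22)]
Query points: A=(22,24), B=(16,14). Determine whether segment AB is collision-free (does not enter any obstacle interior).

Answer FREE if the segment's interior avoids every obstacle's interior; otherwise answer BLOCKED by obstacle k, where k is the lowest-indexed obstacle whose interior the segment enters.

FREE

Obstacle 1 [(1,1) (9,2) (4,9)]:
  edge (1,1)–(9,2): clear
  edge (9,2)–(4,9): clear
  edge (4,9)–(1,1): clear
  midpoint (19,19) outside
  → clear
Obstacle 2 [(13,0) (24,6) (15,8)]:
  edge (13,0)–(24,6): clear
  edge (24,6)–(15,8): clear
  edge (15,8)–(13,0): clear
  midpoint (19,19) outside
  → clear
Obstacle 3 [(2,18) (8,15) (11,23) (4,22)]:
  edge (2,18)–(8,15): clear
  edge (8,15)–(11,23): clear
  edge (11,23)–(4,22): clear
  edge (4,22)–(2,18): clear
  midpoint (19,19) outside
  → clear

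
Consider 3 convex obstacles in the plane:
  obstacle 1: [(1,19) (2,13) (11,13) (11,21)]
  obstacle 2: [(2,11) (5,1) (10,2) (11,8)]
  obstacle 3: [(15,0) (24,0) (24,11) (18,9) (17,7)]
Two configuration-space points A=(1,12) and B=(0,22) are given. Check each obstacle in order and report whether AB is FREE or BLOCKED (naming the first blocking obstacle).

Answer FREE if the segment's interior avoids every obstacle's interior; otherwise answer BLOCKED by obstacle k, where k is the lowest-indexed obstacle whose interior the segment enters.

Obstacle 1 [(1,19) (2,13) (11,13) (11,21)]:
  edge (1,19)–(2,13): clear
  edge (2,13)–(11,13): clear
  edge (11,13)–(11,21): clear
  edge (11,21)–(1,19): clear
  midpoint (1/2,17) outside
  → clear
Obstacle 2 [(2,11) (5,1) (10,2) (11,8)]:
  edge (2,11)–(5,1): clear
  edge (5,1)–(10,2): clear
  edge (10,2)–(11,8): clear
  edge (11,8)–(2,11): clear
  midpoint (1/2,17) outside
  → clear
Obstacle 3 [(15,0) (24,0) (24,11) (18,9) (17,7)]:
  edge (15,0)–(24,0): clear
  edge (24,0)–(24,11): clear
  edge (24,11)–(18,9): clear
  edge (18,9)–(17,7): clear
  edge (17,7)–(15,0): clear
  midpoint (1/2,17) outside
  → clear

FREE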